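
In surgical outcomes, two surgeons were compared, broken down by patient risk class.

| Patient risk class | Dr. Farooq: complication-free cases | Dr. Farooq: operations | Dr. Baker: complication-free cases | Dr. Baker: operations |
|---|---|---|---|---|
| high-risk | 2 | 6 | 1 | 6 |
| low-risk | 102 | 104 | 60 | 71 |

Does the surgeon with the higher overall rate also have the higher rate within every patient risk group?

High-risk: Dr. Farooq 2/6 = 33.3%, Dr. Baker 1/6 = 16.7% → Dr. Farooq
Low-risk: Dr. Farooq 102/104 = 98.1%, Dr. Baker 60/71 = 84.5% → Dr. Farooq
Overall: Dr. Farooq 104/110 = 94.5%, Dr. Baker 61/77 = 79.2% → Dr. Farooq
Dr. Farooq wins overall and in every patient risk group — no reversal.

Yes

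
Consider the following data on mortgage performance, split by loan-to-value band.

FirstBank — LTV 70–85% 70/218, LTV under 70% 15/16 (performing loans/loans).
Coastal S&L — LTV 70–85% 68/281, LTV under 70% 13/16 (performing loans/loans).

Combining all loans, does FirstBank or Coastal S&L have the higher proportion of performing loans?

FirstBank

LTV 70–85%: FirstBank 70/218 = 32.1%, Coastal S&L 68/281 = 24.2% → FirstBank
LTV under 70%: FirstBank 15/16 = 93.8%, Coastal S&L 13/16 = 81.2% → FirstBank
Overall: FirstBank 85/234 = 36.3%, Coastal S&L 81/297 = 27.3% → FirstBank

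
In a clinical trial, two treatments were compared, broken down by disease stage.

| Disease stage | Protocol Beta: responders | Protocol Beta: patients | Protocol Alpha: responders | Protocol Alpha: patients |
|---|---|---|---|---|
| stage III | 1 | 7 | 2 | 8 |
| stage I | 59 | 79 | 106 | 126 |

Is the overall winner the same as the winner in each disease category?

Yes

Stage III: Protocol Beta 1/7 = 14.3%, Protocol Alpha 2/8 = 25.0% → Protocol Alpha
Stage I: Protocol Beta 59/79 = 74.7%, Protocol Alpha 106/126 = 84.1% → Protocol Alpha
Overall: Protocol Beta 60/86 = 69.8%, Protocol Alpha 108/134 = 80.6% → Protocol Alpha
Protocol Alpha wins overall and in every disease group — no reversal.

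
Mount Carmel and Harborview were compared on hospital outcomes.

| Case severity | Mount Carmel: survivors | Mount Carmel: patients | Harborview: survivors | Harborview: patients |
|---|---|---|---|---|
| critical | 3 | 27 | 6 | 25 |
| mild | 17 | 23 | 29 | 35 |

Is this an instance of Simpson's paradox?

No

Critical: Mount Carmel 3/27 = 11.1%, Harborview 6/25 = 24.0% → Harborview
Mild: Mount Carmel 17/23 = 73.9%, Harborview 29/35 = 82.9% → Harborview
Overall: Mount Carmel 20/50 = 40.0%, Harborview 35/60 = 58.3% → Harborview
Harborview wins overall and in every case group — no reversal.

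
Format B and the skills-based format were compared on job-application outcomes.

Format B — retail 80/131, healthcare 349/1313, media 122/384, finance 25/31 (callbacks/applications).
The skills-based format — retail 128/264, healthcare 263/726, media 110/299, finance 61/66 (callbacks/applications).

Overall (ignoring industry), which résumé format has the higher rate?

Retail: Format B 80/131 = 61.1%, the skills-based format 128/264 = 48.5% → Format B
Healthcare: Format B 349/1313 = 26.6%, the skills-based format 263/726 = 36.2% → the skills-based format
Media: Format B 122/384 = 31.8%, the skills-based format 110/299 = 36.8% → the skills-based format
Finance: Format B 25/31 = 80.6%, the skills-based format 61/66 = 92.4% → the skills-based format
Overall: Format B 576/1859 = 31.0%, the skills-based format 562/1355 = 41.5% → the skills-based format
(Neither sweeps every industry group, but the skills-based format has the higher pooled rate.)

the skills-based format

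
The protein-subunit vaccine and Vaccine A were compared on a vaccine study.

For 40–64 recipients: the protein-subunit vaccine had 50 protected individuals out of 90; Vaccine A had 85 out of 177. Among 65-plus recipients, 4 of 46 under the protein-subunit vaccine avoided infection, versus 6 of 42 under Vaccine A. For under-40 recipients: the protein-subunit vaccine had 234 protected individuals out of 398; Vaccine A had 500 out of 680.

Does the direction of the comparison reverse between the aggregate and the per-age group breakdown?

No

40–64: the protein-subunit vaccine 50/90 = 55.6%, Vaccine A 85/177 = 48.0% → the protein-subunit vaccine
65-plus: the protein-subunit vaccine 4/46 = 8.7%, Vaccine A 6/42 = 14.3% → Vaccine A
Under-40: the protein-subunit vaccine 234/398 = 58.8%, Vaccine A 500/680 = 73.5% → Vaccine A
Overall: the protein-subunit vaccine 288/534 = 53.9%, Vaccine A 591/899 = 65.7% → Vaccine A
Neither sweeps: the protein-subunit vaccine wins 1 of 3 groups, Vaccine A wins 2. Vaccine A wins overall but not every group — no Simpson reversal.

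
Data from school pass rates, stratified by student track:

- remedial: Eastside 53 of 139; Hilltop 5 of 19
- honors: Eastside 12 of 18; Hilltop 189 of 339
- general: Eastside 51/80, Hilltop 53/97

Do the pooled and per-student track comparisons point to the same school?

Remedial: Eastside 53/139 = 38.1%, Hilltop 5/19 = 26.3% → Eastside
Honors: Eastside 12/18 = 66.7%, Hilltop 189/339 = 55.8% → Eastside
General: Eastside 51/80 = 63.8%, Hilltop 53/97 = 54.6% → Eastside
Overall: Eastside 116/237 = 48.9%, Hilltop 247/455 = 54.3% → Hilltop
Eastside wins each student group but Hilltop wins overall — the comparison reverses. Eastside's students skew toward remedial, which has a lower base rate.

No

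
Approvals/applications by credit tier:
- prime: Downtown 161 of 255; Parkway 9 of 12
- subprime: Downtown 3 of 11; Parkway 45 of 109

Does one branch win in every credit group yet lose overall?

Prime: Downtown 161/255 = 63.1%, Parkway 9/12 = 75.0% → Parkway
Subprime: Downtown 3/11 = 27.3%, Parkway 45/109 = 41.3% → Parkway
Overall: Downtown 164/266 = 61.7%, Parkway 54/121 = 44.6% → Downtown
Parkway wins each credit group but Downtown wins overall — the comparison reverses. Parkway's applications skew toward subprime, which has a lower base rate.

Yes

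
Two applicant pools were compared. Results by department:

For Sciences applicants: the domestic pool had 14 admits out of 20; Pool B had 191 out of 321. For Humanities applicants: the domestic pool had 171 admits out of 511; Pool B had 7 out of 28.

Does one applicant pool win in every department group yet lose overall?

Yes

Sciences: the domestic pool 14/20 = 70.0%, Pool B 191/321 = 59.5% → the domestic pool
Humanities: the domestic pool 171/511 = 33.5%, Pool B 7/28 = 25.0% → the domestic pool
Overall: the domestic pool 185/531 = 34.8%, Pool B 198/349 = 56.7% → Pool B
The domestic pool wins each department group but Pool B wins overall — the comparison reverses. The domestic pool's applicants skew toward Humanities, which has a lower base rate.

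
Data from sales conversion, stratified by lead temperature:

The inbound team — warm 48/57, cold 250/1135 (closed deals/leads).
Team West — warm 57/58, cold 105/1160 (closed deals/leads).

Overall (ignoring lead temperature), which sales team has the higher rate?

the inbound team

Warm: the inbound team 48/57 = 84.2%, Team West 57/58 = 98.3% → Team West
Cold: the inbound team 250/1135 = 22.0%, Team West 105/1160 = 9.1% → the inbound team
Overall: the inbound team 298/1192 = 25.0%, Team West 162/1218 = 13.3% → the inbound team
(Neither sweeps every lead group, but the inbound team has the higher pooled rate.)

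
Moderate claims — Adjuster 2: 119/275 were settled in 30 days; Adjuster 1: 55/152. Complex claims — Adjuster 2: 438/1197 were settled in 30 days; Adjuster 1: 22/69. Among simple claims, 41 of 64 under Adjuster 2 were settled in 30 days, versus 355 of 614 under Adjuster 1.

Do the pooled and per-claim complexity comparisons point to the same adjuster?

No

Moderate: Adjuster 2 119/275 = 43.3%, Adjuster 1 55/152 = 36.2% → Adjuster 2
Complex: Adjuster 2 438/1197 = 36.6%, Adjuster 1 22/69 = 31.9% → Adjuster 2
Simple: Adjuster 2 41/64 = 64.1%, Adjuster 1 355/614 = 57.8% → Adjuster 2
Overall: Adjuster 2 598/1536 = 38.9%, Adjuster 1 432/835 = 51.7% → Adjuster 1
Adjuster 2 wins each claim group but Adjuster 1 wins overall — the comparison reverses. Adjuster 2's claims skew toward complex, which has a lower base rate.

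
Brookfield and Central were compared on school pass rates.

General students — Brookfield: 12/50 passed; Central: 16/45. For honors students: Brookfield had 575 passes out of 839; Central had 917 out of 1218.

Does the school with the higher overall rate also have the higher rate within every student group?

Yes

General: Brookfield 12/50 = 24.0%, Central 16/45 = 35.6% → Central
Honors: Brookfield 575/839 = 68.5%, Central 917/1218 = 75.3% → Central
Overall: Brookfield 587/889 = 66.0%, Central 933/1263 = 73.9% → Central
Central wins overall and in every student group — no reversal.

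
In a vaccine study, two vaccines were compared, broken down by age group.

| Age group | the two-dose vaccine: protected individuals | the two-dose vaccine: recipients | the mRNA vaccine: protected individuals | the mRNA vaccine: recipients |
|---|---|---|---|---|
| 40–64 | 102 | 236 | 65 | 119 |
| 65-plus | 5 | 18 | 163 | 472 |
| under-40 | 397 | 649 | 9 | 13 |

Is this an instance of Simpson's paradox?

Yes

40–64: the two-dose vaccine 102/236 = 43.2%, the mRNA vaccine 65/119 = 54.6% → the mRNA vaccine
65-plus: the two-dose vaccine 5/18 = 27.8%, the mRNA vaccine 163/472 = 34.5% → the mRNA vaccine
Under-40: the two-dose vaccine 397/649 = 61.2%, the mRNA vaccine 9/13 = 69.2% → the mRNA vaccine
Overall: the two-dose vaccine 504/903 = 55.8%, the mRNA vaccine 237/604 = 39.2% → the two-dose vaccine
The mRNA vaccine wins each age group but the two-dose vaccine wins overall — the comparison reverses. The mRNA vaccine's recipients skew toward 65-plus, which has a lower base rate.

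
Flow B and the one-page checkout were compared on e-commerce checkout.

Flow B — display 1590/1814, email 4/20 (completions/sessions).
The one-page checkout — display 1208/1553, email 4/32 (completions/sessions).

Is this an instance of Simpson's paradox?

No

Display: Flow B 1590/1814 = 87.7%, the one-page checkout 1208/1553 = 77.8% → Flow B
Email: Flow B 4/20 = 20.0%, the one-page checkout 4/32 = 12.5% → Flow B
Overall: Flow B 1594/1834 = 86.9%, the one-page checkout 1212/1585 = 76.5% → Flow B
Flow B wins overall and in every traffic group — no reversal.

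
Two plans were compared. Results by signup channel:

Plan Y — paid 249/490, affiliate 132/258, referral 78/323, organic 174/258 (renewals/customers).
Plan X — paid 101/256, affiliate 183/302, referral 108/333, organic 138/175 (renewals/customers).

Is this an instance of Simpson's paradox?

Paid: Plan Y 249/490 = 50.8%, Plan X 101/256 = 39.5% → Plan Y
Affiliate: Plan Y 132/258 = 51.2%, Plan X 183/302 = 60.6% → Plan X
Referral: Plan Y 78/323 = 24.1%, Plan X 108/333 = 32.4% → Plan X
Organic: Plan Y 174/258 = 67.4%, Plan X 138/175 = 78.9% → Plan X
Overall: Plan Y 633/1329 = 47.6%, Plan X 530/1066 = 49.7% → Plan X
Neither sweeps: Plan Y wins 1 of 4 groups, Plan X wins 3. Plan X wins overall but not every group — no Simpson reversal.

No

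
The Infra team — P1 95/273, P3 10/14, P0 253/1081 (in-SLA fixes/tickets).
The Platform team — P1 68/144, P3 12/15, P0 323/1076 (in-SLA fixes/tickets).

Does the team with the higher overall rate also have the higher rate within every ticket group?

Yes

P1: the Infra team 95/273 = 34.8%, the Platform team 68/144 = 47.2% → the Platform team
P3: the Infra team 10/14 = 71.4%, the Platform team 12/15 = 80.0% → the Platform team
P0: the Infra team 253/1081 = 23.4%, the Platform team 323/1076 = 30.0% → the Platform team
Overall: the Infra team 358/1368 = 26.2%, the Platform team 403/1235 = 32.6% → the Platform team
The Platform team wins overall and in every ticket group — no reversal.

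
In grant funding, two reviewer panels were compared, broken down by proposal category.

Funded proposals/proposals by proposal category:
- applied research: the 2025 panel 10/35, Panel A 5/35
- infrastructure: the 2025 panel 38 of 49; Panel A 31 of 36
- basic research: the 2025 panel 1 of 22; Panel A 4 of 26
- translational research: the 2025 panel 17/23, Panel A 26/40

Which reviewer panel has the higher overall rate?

Applied research: the 2025 panel 10/35 = 28.6%, Panel A 5/35 = 14.3% → the 2025 panel
Infrastructure: the 2025 panel 38/49 = 77.6%, Panel A 31/36 = 86.1% → Panel A
Basic research: the 2025 panel 1/22 = 4.5%, Panel A 4/26 = 15.4% → Panel A
Translational research: the 2025 panel 17/23 = 73.9%, Panel A 26/40 = 65.0% → the 2025 panel
Overall: the 2025 panel 66/129 = 51.2%, Panel A 66/137 = 48.2% → the 2025 panel
(Neither sweeps every proposal group, but the 2025 panel has the higher pooled rate.)

the 2025 panel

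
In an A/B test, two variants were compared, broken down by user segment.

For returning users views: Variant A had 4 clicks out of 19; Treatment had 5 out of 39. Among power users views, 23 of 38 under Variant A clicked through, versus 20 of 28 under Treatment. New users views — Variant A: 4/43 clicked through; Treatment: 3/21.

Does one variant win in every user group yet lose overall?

No

Returning users: Variant A 4/19 = 21.1%, Treatment 5/39 = 12.8% → Variant A
Power users: Variant A 23/38 = 60.5%, Treatment 20/28 = 71.4% → Treatment
New users: Variant A 4/43 = 9.3%, Treatment 3/21 = 14.3% → Treatment
Overall: Variant A 31/100 = 31.0%, Treatment 28/88 = 31.8% → Treatment
Neither sweeps: Variant A wins 1 of 3 groups, Treatment wins 2. Treatment wins overall but not every group — no Simpson reversal.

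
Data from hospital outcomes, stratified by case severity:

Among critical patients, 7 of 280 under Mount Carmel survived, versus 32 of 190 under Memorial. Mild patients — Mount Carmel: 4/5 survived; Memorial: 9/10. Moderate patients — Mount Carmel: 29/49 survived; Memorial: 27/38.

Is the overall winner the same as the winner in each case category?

Critical: Mount Carmel 7/280 = 2.5%, Memorial 32/190 = 16.8% → Memorial
Mild: Mount Carmel 4/5 = 80.0%, Memorial 9/10 = 90.0% → Memorial
Moderate: Mount Carmel 29/49 = 59.2%, Memorial 27/38 = 71.1% → Memorial
Overall: Mount Carmel 40/334 = 12.0%, Memorial 68/238 = 28.6% → Memorial
Memorial wins overall and in every case group — no reversal.

Yes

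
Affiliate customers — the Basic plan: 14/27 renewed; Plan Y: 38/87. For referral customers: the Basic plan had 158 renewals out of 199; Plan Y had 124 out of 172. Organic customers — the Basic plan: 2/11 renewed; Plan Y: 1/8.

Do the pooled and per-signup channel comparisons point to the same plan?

Yes

Affiliate: the Basic plan 14/27 = 51.9%, Plan Y 38/87 = 43.7% → the Basic plan
Referral: the Basic plan 158/199 = 79.4%, Plan Y 124/172 = 72.1% → the Basic plan
Organic: the Basic plan 2/11 = 18.2%, Plan Y 1/8 = 12.5% → the Basic plan
Overall: the Basic plan 174/237 = 73.4%, Plan Y 163/267 = 61.0% → the Basic plan
The Basic plan wins overall and in every signup group — no reversal.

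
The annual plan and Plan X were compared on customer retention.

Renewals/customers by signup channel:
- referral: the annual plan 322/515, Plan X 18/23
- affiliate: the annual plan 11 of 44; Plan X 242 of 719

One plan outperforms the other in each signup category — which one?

Plan X

Referral: the annual plan 322/515 = 62.5%, Plan X 18/23 = 78.3% → Plan X
Affiliate: the annual plan 11/44 = 25.0%, Plan X 242/719 = 33.7% → Plan X
Plan X has the higher rate in both groups.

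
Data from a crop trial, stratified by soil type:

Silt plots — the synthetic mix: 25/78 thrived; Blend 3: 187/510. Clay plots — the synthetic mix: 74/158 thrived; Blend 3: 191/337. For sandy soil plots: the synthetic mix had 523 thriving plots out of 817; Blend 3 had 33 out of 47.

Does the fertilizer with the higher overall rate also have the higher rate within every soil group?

No

Silt: the synthetic mix 25/78 = 32.1%, Blend 3 187/510 = 36.7% → Blend 3
Clay: the synthetic mix 74/158 = 46.8%, Blend 3 191/337 = 56.7% → Blend 3
Sandy soil: the synthetic mix 523/817 = 64.0%, Blend 3 33/47 = 70.2% → Blend 3
Overall: the synthetic mix 622/1053 = 59.1%, Blend 3 411/894 = 46.0% → the synthetic mix
Blend 3 wins each soil group but the synthetic mix wins overall — the comparison reverses. Blend 3's plots skew toward silt, which has a lower base rate.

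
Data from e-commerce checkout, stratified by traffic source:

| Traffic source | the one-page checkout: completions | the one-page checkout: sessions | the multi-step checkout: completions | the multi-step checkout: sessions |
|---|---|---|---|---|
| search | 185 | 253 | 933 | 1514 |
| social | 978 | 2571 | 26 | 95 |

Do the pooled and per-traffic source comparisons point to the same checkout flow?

No

Search: the one-page checkout 185/253 = 73.1%, the multi-step checkout 933/1514 = 61.6% → the one-page checkout
Social: the one-page checkout 978/2571 = 38.0%, the multi-step checkout 26/95 = 27.4% → the one-page checkout
Overall: the one-page checkout 1163/2824 = 41.2%, the multi-step checkout 959/1609 = 59.6% → the multi-step checkout
The one-page checkout wins each traffic group but the multi-step checkout wins overall — the comparison reverses. The one-page checkout's sessions skew toward social, which has a lower base rate.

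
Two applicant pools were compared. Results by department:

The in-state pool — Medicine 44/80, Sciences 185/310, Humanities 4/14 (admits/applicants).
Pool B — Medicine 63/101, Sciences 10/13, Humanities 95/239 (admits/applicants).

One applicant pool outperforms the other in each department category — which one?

Pool B

Medicine: the in-state pool 44/80 = 55.0%, Pool B 63/101 = 62.4% → Pool B
Sciences: the in-state pool 185/310 = 59.7%, Pool B 10/13 = 76.9% → Pool B
Humanities: the in-state pool 4/14 = 28.6%, Pool B 95/239 = 39.7% → Pool B
Pool B has the higher rate in all 3 groups.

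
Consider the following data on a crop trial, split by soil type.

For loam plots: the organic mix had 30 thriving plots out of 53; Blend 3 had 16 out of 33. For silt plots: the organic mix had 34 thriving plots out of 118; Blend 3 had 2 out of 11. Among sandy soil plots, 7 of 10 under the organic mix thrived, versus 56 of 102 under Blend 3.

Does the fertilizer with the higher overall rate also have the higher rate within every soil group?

Loam: the organic mix 30/53 = 56.6%, Blend 3 16/33 = 48.5% → the organic mix
Silt: the organic mix 34/118 = 28.8%, Blend 3 2/11 = 18.2% → the organic mix
Sandy soil: the organic mix 7/10 = 70.0%, Blend 3 56/102 = 54.9% → the organic mix
Overall: the organic mix 71/181 = 39.2%, Blend 3 74/146 = 50.7% → Blend 3
The organic mix wins each soil group but Blend 3 wins overall — the comparison reverses. The organic mix's plots skew toward silt, which has a lower base rate.

No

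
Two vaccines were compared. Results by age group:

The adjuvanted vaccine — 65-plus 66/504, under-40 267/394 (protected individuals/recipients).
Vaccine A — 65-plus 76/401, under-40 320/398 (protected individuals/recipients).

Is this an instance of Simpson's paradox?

No

65-plus: the adjuvanted vaccine 66/504 = 13.1%, Vaccine A 76/401 = 19.0% → Vaccine A
Under-40: the adjuvanted vaccine 267/394 = 67.8%, Vaccine A 320/398 = 80.4% → Vaccine A
Overall: the adjuvanted vaccine 333/898 = 37.1%, Vaccine A 396/799 = 49.6% → Vaccine A
Vaccine A wins overall and in every age group — no reversal.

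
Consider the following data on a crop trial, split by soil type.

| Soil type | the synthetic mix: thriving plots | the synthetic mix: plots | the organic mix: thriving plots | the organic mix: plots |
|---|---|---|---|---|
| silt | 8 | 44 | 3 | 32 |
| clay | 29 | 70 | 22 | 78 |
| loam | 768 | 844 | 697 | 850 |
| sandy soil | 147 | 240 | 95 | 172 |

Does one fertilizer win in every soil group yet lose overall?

No

Silt: the synthetic mix 8/44 = 18.2%, the organic mix 3/32 = 9.4% → the synthetic mix
Clay: the synthetic mix 29/70 = 41.4%, the organic mix 22/78 = 28.2% → the synthetic mix
Loam: the synthetic mix 768/844 = 91.0%, the organic mix 697/850 = 82.0% → the synthetic mix
Sandy soil: the synthetic mix 147/240 = 61.2%, the organic mix 95/172 = 55.2% → the synthetic mix
Overall: the synthetic mix 952/1198 = 79.5%, the organic mix 817/1132 = 72.2% → the synthetic mix
The synthetic mix wins overall and in every soil group — no reversal.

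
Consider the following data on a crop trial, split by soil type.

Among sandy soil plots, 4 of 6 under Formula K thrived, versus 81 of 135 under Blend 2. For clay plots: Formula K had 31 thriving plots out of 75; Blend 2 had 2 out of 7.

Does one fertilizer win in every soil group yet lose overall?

Sandy soil: Formula K 4/6 = 66.7%, Blend 2 81/135 = 60.0% → Formula K
Clay: Formula K 31/75 = 41.3%, Blend 2 2/7 = 28.6% → Formula K
Overall: Formula K 35/81 = 43.2%, Blend 2 83/142 = 58.5% → Blend 2
Formula K wins each soil group but Blend 2 wins overall — the comparison reverses. Formula K's plots skew toward clay, which has a lower base rate.

Yes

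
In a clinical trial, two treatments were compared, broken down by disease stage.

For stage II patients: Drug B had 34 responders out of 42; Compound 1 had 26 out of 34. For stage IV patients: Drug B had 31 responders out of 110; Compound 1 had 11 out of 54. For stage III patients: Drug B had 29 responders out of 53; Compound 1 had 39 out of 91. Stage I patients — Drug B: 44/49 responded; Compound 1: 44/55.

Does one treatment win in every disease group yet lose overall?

No

Stage II: Drug B 34/42 = 81.0%, Compound 1 26/34 = 76.5% → Drug B
Stage IV: Drug B 31/110 = 28.2%, Compound 1 11/54 = 20.4% → Drug B
Stage III: Drug B 29/53 = 54.7%, Compound 1 39/91 = 42.9% → Drug B
Stage I: Drug B 44/49 = 89.8%, Compound 1 44/55 = 80.0% → Drug B
Overall: Drug B 138/254 = 54.3%, Compound 1 120/234 = 51.3% → Drug B
Drug B wins overall and in every disease group — no reversal.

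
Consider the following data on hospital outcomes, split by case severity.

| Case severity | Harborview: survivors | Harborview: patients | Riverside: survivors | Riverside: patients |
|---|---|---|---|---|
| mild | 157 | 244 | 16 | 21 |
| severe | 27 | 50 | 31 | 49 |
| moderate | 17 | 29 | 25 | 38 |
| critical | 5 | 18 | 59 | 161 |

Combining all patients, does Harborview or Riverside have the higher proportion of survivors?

Mild: Harborview 157/244 = 64.3%, Riverside 16/21 = 76.2% → Riverside
Severe: Harborview 27/50 = 54.0%, Riverside 31/49 = 63.3% → Riverside
Moderate: Harborview 17/29 = 58.6%, Riverside 25/38 = 65.8% → Riverside
Critical: Harborview 5/18 = 27.8%, Riverside 59/161 = 36.6% → Riverside
Overall: Harborview 206/341 = 60.4%, Riverside 131/269 = 48.7% → Harborview
(Riverside wins every case group but Harborview wins overall — Riverside's patients skew toward the low-rate critical group.)

Harborview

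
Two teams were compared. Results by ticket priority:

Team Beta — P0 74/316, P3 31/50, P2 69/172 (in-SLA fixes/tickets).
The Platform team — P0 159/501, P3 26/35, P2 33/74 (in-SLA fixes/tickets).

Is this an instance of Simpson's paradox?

No

P0: Team Beta 74/316 = 23.4%, the Platform team 159/501 = 31.7% → the Platform team
P3: Team Beta 31/50 = 62.0%, the Platform team 26/35 = 74.3% → the Platform team
P2: Team Beta 69/172 = 40.1%, the Platform team 33/74 = 44.6% → the Platform team
Overall: Team Beta 174/538 = 32.3%, the Platform team 218/610 = 35.7% → the Platform team
The Platform team wins overall and in every ticket group — no reversal.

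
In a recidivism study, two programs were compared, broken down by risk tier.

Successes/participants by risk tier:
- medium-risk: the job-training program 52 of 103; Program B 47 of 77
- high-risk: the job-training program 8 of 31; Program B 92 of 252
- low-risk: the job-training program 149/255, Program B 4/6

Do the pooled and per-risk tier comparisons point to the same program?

No

Medium-risk: the job-training program 52/103 = 50.5%, Program B 47/77 = 61.0% → Program B
High-risk: the job-training program 8/31 = 25.8%, Program B 92/252 = 36.5% → Program B
Low-risk: the job-training program 149/255 = 58.4%, Program B 4/6 = 66.7% → Program B
Overall: the job-training program 209/389 = 53.7%, Program B 143/335 = 42.7% → the job-training program
Program B wins each risk group but the job-training program wins overall — the comparison reverses. Program B's participants skew toward high-risk, which has a lower base rate.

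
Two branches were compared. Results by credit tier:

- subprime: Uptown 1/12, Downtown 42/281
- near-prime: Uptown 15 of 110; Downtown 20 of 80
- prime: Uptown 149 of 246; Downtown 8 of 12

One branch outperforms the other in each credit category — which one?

Downtown

Subprime: Uptown 1/12 = 8.3%, Downtown 42/281 = 14.9% → Downtown
Near-prime: Uptown 15/110 = 13.6%, Downtown 20/80 = 25.0% → Downtown
Prime: Uptown 149/246 = 60.6%, Downtown 8/12 = 66.7% → Downtown
Downtown has the higher rate in all 3 groups.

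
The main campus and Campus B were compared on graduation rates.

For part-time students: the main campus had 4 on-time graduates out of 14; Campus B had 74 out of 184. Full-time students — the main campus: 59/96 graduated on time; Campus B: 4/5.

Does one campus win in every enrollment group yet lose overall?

Yes

Part-time: the main campus 4/14 = 28.6%, Campus B 74/184 = 40.2% → Campus B
Full-time: the main campus 59/96 = 61.5%, Campus B 4/5 = 80.0% → Campus B
Overall: the main campus 63/110 = 57.3%, Campus B 78/189 = 41.3% → the main campus
Campus B wins each enrollment group but the main campus wins overall — the comparison reverses. Campus B's students skew toward part-time, which has a lower base rate.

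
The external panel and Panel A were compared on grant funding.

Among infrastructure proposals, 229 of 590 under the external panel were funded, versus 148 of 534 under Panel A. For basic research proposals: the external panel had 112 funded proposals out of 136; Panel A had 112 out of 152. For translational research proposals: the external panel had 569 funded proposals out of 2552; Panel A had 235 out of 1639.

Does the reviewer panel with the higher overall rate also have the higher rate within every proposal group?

Infrastructure: the external panel 229/590 = 38.8%, Panel A 148/534 = 27.7% → the external panel
Basic research: the external panel 112/136 = 82.4%, Panel A 112/152 = 73.7% → the external panel
Translational research: the external panel 569/2552 = 22.3%, Panel A 235/1639 = 14.3% → the external panel
Overall: the external panel 910/3278 = 27.8%, Panel A 495/2325 = 21.3% → the external panel
The external panel wins overall and in every proposal group — no reversal.

Yes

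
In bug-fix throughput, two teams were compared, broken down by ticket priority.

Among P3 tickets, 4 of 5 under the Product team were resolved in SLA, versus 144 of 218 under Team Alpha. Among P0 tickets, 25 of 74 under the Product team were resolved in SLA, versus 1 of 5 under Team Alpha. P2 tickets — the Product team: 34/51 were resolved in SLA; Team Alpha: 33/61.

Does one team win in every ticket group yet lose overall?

Yes

P3: the Product team 4/5 = 80.0%, Team Alpha 144/218 = 66.1% → the Product team
P0: the Product team 25/74 = 33.8%, Team Alpha 1/5 = 20.0% → the Product team
P2: the Product team 34/51 = 66.7%, Team Alpha 33/61 = 54.1% → the Product team
Overall: the Product team 63/130 = 48.5%, Team Alpha 178/284 = 62.7% → Team Alpha
The Product team wins each ticket group but Team Alpha wins overall — the comparison reverses. The Product team's tickets skew toward P0, which has a lower base rate.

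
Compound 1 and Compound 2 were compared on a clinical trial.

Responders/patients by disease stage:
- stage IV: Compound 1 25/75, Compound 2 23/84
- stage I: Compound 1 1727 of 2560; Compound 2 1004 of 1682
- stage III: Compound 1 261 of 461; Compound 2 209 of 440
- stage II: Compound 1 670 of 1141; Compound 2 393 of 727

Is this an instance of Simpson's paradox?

No

Stage IV: Compound 1 25/75 = 33.3%, Compound 2 23/84 = 27.4% → Compound 1
Stage I: Compound 1 1727/2560 = 67.5%, Compound 2 1004/1682 = 59.7% → Compound 1
Stage III: Compound 1 261/461 = 56.6%, Compound 2 209/440 = 47.5% → Compound 1
Stage II: Compound 1 670/1141 = 58.7%, Compound 2 393/727 = 54.1% → Compound 1
Overall: Compound 1 2683/4237 = 63.3%, Compound 2 1629/2933 = 55.5% → Compound 1
Compound 1 wins overall and in every disease group — no reversal.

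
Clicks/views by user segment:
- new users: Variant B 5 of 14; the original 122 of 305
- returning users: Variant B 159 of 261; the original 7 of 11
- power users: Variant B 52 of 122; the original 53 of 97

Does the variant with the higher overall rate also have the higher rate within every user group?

No

New users: Variant B 5/14 = 35.7%, the original 122/305 = 40.0% → the original
Returning users: Variant B 159/261 = 60.9%, the original 7/11 = 63.6% → the original
Power users: Variant B 52/122 = 42.6%, the original 53/97 = 54.6% → the original
Overall: Variant B 216/397 = 54.4%, the original 182/413 = 44.1% → Variant B
The original wins each user group but Variant B wins overall — the comparison reverses. The original's views skew toward new users, which has a lower base rate.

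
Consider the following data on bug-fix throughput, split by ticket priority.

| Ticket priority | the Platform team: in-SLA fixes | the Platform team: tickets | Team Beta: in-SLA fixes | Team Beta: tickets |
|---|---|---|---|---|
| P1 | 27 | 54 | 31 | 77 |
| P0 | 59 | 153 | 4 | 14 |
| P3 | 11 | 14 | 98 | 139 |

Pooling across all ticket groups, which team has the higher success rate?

P1: the Platform team 27/54 = 50.0%, Team Beta 31/77 = 40.3% → the Platform team
P0: the Platform team 59/153 = 38.6%, Team Beta 4/14 = 28.6% → the Platform team
P3: the Platform team 11/14 = 78.6%, Team Beta 98/139 = 70.5% → the Platform team
Overall: the Platform team 97/221 = 43.9%, Team Beta 133/230 = 57.8% → Team Beta
(The Platform team wins every ticket group but Team Beta wins overall — the Platform team's tickets skew toward the low-rate P0 group.)

Team Beta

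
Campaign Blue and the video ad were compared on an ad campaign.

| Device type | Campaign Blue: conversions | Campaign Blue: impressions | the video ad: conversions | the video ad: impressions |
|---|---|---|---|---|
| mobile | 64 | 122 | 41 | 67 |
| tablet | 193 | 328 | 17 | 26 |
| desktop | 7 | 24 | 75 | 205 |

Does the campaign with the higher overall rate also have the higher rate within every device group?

Mobile: Campaign Blue 64/122 = 52.5%, the video ad 41/67 = 61.2% → the video ad
Tablet: Campaign Blue 193/328 = 58.8%, the video ad 17/26 = 65.4% → the video ad
Desktop: Campaign Blue 7/24 = 29.2%, the video ad 75/205 = 36.6% → the video ad
Overall: Campaign Blue 264/474 = 55.7%, the video ad 133/298 = 44.6% → Campaign Blue
The video ad wins each device group but Campaign Blue wins overall — the comparison reverses. The video ad's impressions skew toward desktop, which has a lower base rate.

No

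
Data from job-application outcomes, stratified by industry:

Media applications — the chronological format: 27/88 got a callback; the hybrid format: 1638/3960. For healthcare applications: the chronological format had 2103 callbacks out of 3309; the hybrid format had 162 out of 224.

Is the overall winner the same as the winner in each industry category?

No

Media: the chronological format 27/88 = 30.7%, the hybrid format 1638/3960 = 41.4% → the hybrid format
Healthcare: the chronological format 2103/3309 = 63.6%, the hybrid format 162/224 = 72.3% → the hybrid format
Overall: the chronological format 2130/3397 = 62.7%, the hybrid format 1800/4184 = 43.0% → the chronological format
The hybrid format wins each industry group but the chronological format wins overall — the comparison reverses. The hybrid format's applications skew toward media, which has a lower base rate.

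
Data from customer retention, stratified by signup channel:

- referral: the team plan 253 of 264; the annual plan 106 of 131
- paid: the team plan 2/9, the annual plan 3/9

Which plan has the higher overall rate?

Referral: the team plan 253/264 = 95.8%, the annual plan 106/131 = 80.9% → the team plan
Paid: the team plan 2/9 = 22.2%, the annual plan 3/9 = 33.3% → the annual plan
Overall: the team plan 255/273 = 93.4%, the annual plan 109/140 = 77.9% → the team plan
(Neither sweeps every signup group, but the team plan has the higher pooled rate.)

the team plan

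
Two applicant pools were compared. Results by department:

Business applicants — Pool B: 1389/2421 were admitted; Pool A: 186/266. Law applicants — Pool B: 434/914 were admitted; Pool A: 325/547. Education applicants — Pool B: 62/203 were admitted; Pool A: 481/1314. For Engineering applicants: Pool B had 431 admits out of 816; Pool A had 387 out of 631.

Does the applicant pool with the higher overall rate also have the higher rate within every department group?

Business: Pool B 1389/2421 = 57.4%, Pool A 186/266 = 69.9% → Pool A
Law: Pool B 434/914 = 47.5%, Pool A 325/547 = 59.4% → Pool A
Education: Pool B 62/203 = 30.5%, Pool A 481/1314 = 36.6% → Pool A
Engineering: Pool B 431/816 = 52.8%, Pool A 387/631 = 61.3% → Pool A
Overall: Pool B 2316/4354 = 53.2%, Pool A 1379/2758 = 50.0% → Pool B
Pool A wins each department group but Pool B wins overall — the comparison reverses. Pool A's applicants skew toward Education, which has a lower base rate.

No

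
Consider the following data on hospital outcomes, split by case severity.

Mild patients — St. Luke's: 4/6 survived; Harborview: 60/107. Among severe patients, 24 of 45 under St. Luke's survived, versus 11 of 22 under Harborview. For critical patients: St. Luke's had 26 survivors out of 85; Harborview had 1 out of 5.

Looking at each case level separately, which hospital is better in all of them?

Mild: St. Luke's 4/6 = 66.7%, Harborview 60/107 = 56.1% → St. Luke's
Severe: St. Luke's 24/45 = 53.3%, Harborview 11/22 = 50.0% → St. Luke's
Critical: St. Luke's 26/85 = 30.6%, Harborview 1/5 = 20.0% → St. Luke's
St. Luke's has the higher rate in all 3 groups.

St. Luke's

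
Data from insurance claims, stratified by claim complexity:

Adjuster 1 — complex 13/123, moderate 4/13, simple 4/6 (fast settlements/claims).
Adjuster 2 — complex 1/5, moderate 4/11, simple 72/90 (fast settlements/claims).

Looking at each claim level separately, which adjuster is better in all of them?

Complex: Adjuster 1 13/123 = 10.6%, Adjuster 2 1/5 = 20.0% → Adjuster 2
Moderate: Adjuster 1 4/13 = 30.8%, Adjuster 2 4/11 = 36.4% → Adjuster 2
Simple: Adjuster 1 4/6 = 66.7%, Adjuster 2 72/90 = 80.0% → Adjuster 2
Adjuster 2 has the higher rate in all 3 groups.

Adjuster 2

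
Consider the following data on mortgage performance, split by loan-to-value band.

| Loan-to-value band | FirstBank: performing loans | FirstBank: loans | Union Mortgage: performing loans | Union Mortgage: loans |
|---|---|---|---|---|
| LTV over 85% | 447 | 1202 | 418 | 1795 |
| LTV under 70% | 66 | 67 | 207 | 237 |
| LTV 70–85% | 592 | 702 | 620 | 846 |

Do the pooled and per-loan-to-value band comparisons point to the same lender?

Yes

LTV over 85%: FirstBank 447/1202 = 37.2%, Union Mortgage 418/1795 = 23.3% → FirstBank
LTV under 70%: FirstBank 66/67 = 98.5%, Union Mortgage 207/237 = 87.3% → FirstBank
LTV 70–85%: FirstBank 592/702 = 84.3%, Union Mortgage 620/846 = 73.3% → FirstBank
Overall: FirstBank 1105/1971 = 56.1%, Union Mortgage 1245/2878 = 43.3% → FirstBank
FirstBank wins overall and in every loan-to-value group — no reversal.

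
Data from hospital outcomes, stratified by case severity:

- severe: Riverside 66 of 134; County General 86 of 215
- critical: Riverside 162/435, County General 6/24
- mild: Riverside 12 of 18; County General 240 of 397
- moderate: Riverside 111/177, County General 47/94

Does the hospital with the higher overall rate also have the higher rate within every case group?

Severe: Riverside 66/134 = 49.3%, County General 86/215 = 40.0% → Riverside
Critical: Riverside 162/435 = 37.2%, County General 6/24 = 25.0% → Riverside
Mild: Riverside 12/18 = 66.7%, County General 240/397 = 60.5% → Riverside
Moderate: Riverside 111/177 = 62.7%, County General 47/94 = 50.0% → Riverside
Overall: Riverside 351/764 = 45.9%, County General 379/730 = 51.9% → County General
Riverside wins each case group but County General wins overall — the comparison reverses. Riverside's patients skew toward critical, which has a lower base rate.

No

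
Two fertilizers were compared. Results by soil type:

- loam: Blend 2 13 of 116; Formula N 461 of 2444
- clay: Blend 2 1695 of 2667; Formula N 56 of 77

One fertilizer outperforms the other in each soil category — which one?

Formula N

Loam: Blend 2 13/116 = 11.2%, Formula N 461/2444 = 18.9% → Formula N
Clay: Blend 2 1695/2667 = 63.6%, Formula N 56/77 = 72.7% → Formula N
Formula N has the higher rate in both groups.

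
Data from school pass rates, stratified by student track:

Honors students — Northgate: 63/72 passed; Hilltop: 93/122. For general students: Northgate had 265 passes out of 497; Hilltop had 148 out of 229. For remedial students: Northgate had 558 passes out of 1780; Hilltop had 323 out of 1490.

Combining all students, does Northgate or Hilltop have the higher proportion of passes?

Honors: Northgate 63/72 = 87.5%, Hilltop 93/122 = 76.2% → Northgate
General: Northgate 265/497 = 53.3%, Hilltop 148/229 = 64.6% → Hilltop
Remedial: Northgate 558/1780 = 31.3%, Hilltop 323/1490 = 21.7% → Northgate
Overall: Northgate 886/2349 = 37.7%, Hilltop 564/1841 = 30.6% → Northgate
(Neither sweeps every student group, but Northgate has the higher pooled rate.)

Northgate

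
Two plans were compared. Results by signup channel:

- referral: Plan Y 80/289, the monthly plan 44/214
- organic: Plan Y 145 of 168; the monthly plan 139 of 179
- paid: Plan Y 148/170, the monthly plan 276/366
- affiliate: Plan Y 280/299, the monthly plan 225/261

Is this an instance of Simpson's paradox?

Referral: Plan Y 80/289 = 27.7%, the monthly plan 44/214 = 20.6% → Plan Y
Organic: Plan Y 145/168 = 86.3%, the monthly plan 139/179 = 77.7% → Plan Y
Paid: Plan Y 148/170 = 87.1%, the monthly plan 276/366 = 75.4% → Plan Y
Affiliate: Plan Y 280/299 = 93.6%, the monthly plan 225/261 = 86.2% → Plan Y
Overall: Plan Y 653/926 = 70.5%, the monthly plan 684/1020 = 67.1% → Plan Y
Plan Y wins overall and in every signup group — no reversal.

No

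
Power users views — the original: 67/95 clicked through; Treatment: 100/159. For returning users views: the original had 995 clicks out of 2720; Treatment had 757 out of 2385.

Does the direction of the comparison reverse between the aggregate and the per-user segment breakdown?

No

Power users: the original 67/95 = 70.5%, Treatment 100/159 = 62.9% → the original
Returning users: the original 995/2720 = 36.6%, Treatment 757/2385 = 31.7% → the original
Overall: the original 1062/2815 = 37.7%, Treatment 857/2544 = 33.7% → the original
The original wins overall and in every user group — no reversal.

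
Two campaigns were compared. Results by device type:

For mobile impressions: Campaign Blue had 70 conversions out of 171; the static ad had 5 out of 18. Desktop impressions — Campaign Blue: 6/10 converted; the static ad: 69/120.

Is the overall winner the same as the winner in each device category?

Mobile: Campaign Blue 70/171 = 40.9%, the static ad 5/18 = 27.8% → Campaign Blue
Desktop: Campaign Blue 6/10 = 60.0%, the static ad 69/120 = 57.5% → Campaign Blue
Overall: Campaign Blue 76/181 = 42.0%, the static ad 74/138 = 53.6% → the static ad
Campaign Blue wins each device group but the static ad wins overall — the comparison reverses. Campaign Blue's impressions skew toward mobile, which has a lower base rate.

No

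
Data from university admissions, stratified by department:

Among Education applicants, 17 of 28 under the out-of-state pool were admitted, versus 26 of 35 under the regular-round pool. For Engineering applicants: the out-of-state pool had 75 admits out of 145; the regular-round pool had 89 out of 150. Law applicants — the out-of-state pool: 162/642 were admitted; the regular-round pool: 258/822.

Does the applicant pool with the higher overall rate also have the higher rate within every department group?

Yes

Education: the out-of-state pool 17/28 = 60.7%, the regular-round pool 26/35 = 74.3% → the regular-round pool
Engineering: the out-of-state pool 75/145 = 51.7%, the regular-round pool 89/150 = 59.3% → the regular-round pool
Law: the out-of-state pool 162/642 = 25.2%, the regular-round pool 258/822 = 31.4% → the regular-round pool
Overall: the out-of-state pool 254/815 = 31.2%, the regular-round pool 373/1007 = 37.0% → the regular-round pool
The regular-round pool wins overall and in every department group — no reversal.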